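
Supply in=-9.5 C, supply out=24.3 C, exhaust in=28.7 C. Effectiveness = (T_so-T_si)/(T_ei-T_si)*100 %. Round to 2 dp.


eff = (24.3-(-9.5))/(28.7-(-9.5))*100 = 88.48 %

88.48 %


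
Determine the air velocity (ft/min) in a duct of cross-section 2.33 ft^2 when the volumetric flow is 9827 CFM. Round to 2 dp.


V = 9827 / 2.33 = 4217.60 ft/min

4217.60 ft/min


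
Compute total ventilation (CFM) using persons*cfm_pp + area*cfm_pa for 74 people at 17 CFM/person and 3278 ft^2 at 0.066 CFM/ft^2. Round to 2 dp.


Total = 74*17 + 3278*0.066 = 1474.35 CFM

1474.35 CFM


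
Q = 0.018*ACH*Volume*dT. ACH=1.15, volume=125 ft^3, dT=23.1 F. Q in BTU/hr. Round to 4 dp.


Q = 0.018 * 1.15 * 125 * 23.1 = 59.7713 BTU/hr

59.7713 BTU/hr


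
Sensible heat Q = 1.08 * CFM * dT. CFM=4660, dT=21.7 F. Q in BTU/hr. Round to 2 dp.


Q = 1.08 * 4660 * 21.7 = 109211.76 BTU/hr

109211.76 BTU/hr


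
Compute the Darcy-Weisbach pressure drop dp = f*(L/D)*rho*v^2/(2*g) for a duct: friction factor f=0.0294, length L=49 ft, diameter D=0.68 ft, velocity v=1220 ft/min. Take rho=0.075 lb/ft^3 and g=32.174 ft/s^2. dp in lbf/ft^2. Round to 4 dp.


v_fps = 1220/60 = 20.3333 ft/s
dp = 0.0294*(49/0.68)*0.075*20.3333^2/(2*32.174) = 1.0209 lbf/ft^2

1.0209 lbf/ft^2


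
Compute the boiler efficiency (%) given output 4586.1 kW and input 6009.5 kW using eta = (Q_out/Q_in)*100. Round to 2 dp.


eta = (4586.1/6009.5)*100 = 76.31 %

76.31 %


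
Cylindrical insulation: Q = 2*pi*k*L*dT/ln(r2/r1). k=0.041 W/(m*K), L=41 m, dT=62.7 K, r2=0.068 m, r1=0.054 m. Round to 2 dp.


Q = 2*pi*0.041*41*62.7/ln(0.068/0.054) = 2872.76 W

2872.76 W


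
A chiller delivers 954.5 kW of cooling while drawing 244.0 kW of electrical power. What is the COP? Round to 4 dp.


COP = 954.5 / 244.0 = 3.9119

3.9119


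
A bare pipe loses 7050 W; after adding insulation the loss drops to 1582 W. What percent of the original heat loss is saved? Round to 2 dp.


Savings = ((7050-1582)/7050)*100 = 77.56 %

77.56 %


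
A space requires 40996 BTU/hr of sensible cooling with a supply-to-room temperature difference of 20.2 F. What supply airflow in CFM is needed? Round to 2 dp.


CFM = 40996 / (1.08 * 20.2) = 1879.17

1879.17 CFM


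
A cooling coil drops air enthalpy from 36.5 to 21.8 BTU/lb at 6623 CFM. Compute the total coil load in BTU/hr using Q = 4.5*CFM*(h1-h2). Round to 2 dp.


Q = 4.5 * 6623 * (36.5 - 21.8) = 438111.45 BTU/hr

438111.45 BTU/hr


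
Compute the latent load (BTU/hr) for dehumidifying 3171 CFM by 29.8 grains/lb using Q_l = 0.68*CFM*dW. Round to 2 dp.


Q = 0.68 * 3171 * 29.8 = 64257.14 BTU/hr

64257.14 BTU/hr


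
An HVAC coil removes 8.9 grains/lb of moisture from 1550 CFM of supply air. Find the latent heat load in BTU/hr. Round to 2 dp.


Q = 0.68 * 1550 * 8.9 = 9380.60 BTU/hr

9380.60 BTU/hr


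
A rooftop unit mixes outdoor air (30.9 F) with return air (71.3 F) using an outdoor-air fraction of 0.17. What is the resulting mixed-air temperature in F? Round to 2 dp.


T_mix = 0.17*30.9 + 0.83*71.3 = 64.43 F

64.43 F


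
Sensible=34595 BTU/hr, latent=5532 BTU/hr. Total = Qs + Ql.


Qt = 34595 + 5532 = 40127 BTU/hr

40127 BTU/hr


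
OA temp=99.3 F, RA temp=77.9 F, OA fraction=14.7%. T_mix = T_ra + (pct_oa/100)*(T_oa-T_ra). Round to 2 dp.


T_mix = 77.9 + (14.7/100)*(99.3-77.9) = 81.05 F

81.05 F


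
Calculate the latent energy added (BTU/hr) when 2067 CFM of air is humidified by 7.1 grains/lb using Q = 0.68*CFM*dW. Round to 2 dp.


Q = 0.68 * 2067 * 7.1 = 9979.48 BTU/hr

9979.48 BTU/hr


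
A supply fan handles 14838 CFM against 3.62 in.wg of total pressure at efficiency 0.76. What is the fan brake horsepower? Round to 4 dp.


BHP = 14838 * 3.62 / (6356 * 0.76) = 11.1195 hp

11.1195 hp


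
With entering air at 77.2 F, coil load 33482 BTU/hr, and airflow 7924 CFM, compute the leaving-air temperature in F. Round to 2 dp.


dT = 33482/(1.08*7924) = 3.9124
T_leave = 77.2 - 3.9124 = 73.29 F

73.29 F


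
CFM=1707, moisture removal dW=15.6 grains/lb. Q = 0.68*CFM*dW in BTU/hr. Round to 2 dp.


Q = 0.68 * 1707 * 15.6 = 18107.86 BTU/hr

18107.86 BTU/hr


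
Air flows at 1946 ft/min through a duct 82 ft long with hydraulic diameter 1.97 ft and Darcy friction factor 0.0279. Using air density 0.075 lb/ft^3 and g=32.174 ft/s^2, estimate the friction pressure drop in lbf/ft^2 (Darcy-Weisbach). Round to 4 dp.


v_fps = 1946/60 = 32.4333 ft/s
dp = 0.0279*(82/1.97)*0.075*32.4333^2/(2*32.174) = 1.4238 lbf/ft^2

1.4238 lbf/ft^2


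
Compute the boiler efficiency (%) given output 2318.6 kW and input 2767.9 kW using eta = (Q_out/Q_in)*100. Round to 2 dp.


eta = (2318.6/2767.9)*100 = 83.77 %

83.77 %


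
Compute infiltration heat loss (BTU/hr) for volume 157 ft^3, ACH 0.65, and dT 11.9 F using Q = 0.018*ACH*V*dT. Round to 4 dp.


Q = 0.018 * 0.65 * 157 * 11.9 = 21.8591 BTU/hr

21.8591 BTU/hr


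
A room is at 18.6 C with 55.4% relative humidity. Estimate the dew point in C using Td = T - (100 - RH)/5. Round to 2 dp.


Td = 18.6 - (100-55.4)/5 = 9.68 C

9.68 C


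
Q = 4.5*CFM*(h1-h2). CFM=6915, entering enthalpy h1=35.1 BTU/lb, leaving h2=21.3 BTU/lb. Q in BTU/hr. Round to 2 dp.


Q = 4.5 * 6915 * (35.1 - 21.3) = 429421.50 BTU/hr

429421.50 BTU/hr


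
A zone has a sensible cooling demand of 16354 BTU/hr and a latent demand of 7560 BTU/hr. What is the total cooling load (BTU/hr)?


Qt = 16354 + 7560 = 23914 BTU/hr

23914 BTU/hr


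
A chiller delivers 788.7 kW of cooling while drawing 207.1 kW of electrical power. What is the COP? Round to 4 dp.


COP = 788.7 / 207.1 = 3.8083

3.8083


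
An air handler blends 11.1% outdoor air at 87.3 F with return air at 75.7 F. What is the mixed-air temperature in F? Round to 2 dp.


T_mix = 75.7 + (11.1/100)*(87.3-75.7) = 76.99 F

76.99 F


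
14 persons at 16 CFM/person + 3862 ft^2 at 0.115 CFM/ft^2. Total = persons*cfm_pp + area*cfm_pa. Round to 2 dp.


Total = 14*16 + 3862*0.115 = 668.13 CFM

668.13 CFM


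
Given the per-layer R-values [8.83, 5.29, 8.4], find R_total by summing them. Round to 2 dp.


R_total = 8.83 + 5.29 + 8.4 = 22.52

22.52


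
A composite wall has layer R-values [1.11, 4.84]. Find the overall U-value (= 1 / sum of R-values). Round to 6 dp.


R_total = 1.11 + 4.84 = 5.95
U = 1/5.95 = 0.168067

0.168067


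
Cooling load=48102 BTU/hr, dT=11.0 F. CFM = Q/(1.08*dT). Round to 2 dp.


CFM = 48102 / (1.08 * 11.0) = 4048.99

4048.99 CFM


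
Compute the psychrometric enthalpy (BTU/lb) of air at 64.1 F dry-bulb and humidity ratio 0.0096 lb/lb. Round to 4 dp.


h = 0.24*64.1 + 0.0096*(1061+0.444*64.1) = 25.8428 BTU/lb

25.8428 BTU/lb


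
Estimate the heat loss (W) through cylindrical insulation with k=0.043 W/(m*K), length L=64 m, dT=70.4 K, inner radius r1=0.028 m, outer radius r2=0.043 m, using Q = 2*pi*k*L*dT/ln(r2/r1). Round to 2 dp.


Q = 2*pi*0.043*64*70.4/ln(0.043/0.028) = 2837.58 W

2837.58 W


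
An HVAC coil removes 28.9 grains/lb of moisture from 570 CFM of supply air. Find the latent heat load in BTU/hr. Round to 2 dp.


Q = 0.68 * 570 * 28.9 = 11201.64 BTU/hr

11201.64 BTU/hr


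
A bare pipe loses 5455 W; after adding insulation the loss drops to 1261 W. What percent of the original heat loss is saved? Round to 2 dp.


Savings = ((5455-1261)/5455)*100 = 76.88 %

76.88 %


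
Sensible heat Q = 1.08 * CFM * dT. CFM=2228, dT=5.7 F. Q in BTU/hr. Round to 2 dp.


Q = 1.08 * 2228 * 5.7 = 13715.57 BTU/hr

13715.57 BTU/hr


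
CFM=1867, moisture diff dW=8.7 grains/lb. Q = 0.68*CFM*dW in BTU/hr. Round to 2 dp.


Q = 0.68 * 1867 * 8.7 = 11045.17 BTU/hr

11045.17 BTU/hr


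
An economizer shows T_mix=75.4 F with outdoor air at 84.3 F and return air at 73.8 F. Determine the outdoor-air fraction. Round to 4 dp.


frac = (75.4 - 73.8) / (84.3 - 73.8) = 0.1524

0.1524


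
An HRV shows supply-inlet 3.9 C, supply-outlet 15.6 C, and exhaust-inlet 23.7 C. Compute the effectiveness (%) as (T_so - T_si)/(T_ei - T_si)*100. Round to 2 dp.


eff = (15.6-3.9)/(23.7-3.9)*100 = 59.09 %

59.09 %


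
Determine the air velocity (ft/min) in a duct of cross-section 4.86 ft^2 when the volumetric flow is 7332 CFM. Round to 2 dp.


V = 7332 / 4.86 = 1508.64 ft/min

1508.64 ft/min


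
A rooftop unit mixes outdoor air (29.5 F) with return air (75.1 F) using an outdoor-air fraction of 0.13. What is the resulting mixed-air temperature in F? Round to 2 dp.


T_mix = 0.13*29.5 + 0.87*75.1 = 69.17 F

69.17 F


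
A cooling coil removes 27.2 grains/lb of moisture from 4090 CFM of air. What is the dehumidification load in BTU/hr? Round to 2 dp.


Q = 0.68 * 4090 * 27.2 = 75648.64 BTU/hr

75648.64 BTU/hr


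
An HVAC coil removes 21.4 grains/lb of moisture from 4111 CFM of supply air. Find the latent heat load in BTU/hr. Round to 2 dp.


Q = 0.68 * 4111 * 21.4 = 59823.27 BTU/hr

59823.27 BTU/hr


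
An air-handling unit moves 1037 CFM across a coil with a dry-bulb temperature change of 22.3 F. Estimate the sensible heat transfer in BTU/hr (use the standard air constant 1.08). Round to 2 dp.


Q = 1.08 * 1037 * 22.3 = 24975.11 BTU/hr

24975.11 BTU/hr


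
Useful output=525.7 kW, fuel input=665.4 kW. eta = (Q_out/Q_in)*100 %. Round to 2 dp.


eta = (525.7/665.4)*100 = 79.01 %

79.01 %


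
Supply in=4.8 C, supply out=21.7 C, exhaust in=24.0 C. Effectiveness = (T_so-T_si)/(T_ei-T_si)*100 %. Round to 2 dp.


eff = (21.7-4.8)/(24.0-4.8)*100 = 88.02 %

88.02 %


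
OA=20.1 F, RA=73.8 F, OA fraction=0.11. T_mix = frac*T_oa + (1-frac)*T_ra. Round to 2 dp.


T_mix = 0.11*20.1 + 0.89*73.8 = 67.89 F

67.89 F


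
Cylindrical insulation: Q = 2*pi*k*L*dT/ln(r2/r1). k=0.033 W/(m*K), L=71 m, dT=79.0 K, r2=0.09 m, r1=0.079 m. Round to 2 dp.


Q = 2*pi*0.033*71*79.0/ln(0.09/0.079) = 8921.31 W

8921.31 W


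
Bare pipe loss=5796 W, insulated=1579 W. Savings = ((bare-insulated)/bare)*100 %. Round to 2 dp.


Savings = ((5796-1579)/5796)*100 = 72.76 %

72.76 %


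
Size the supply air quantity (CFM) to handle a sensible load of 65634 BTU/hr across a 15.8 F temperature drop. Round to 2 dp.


CFM = 65634 / (1.08 * 15.8) = 3846.34

3846.34 CFM


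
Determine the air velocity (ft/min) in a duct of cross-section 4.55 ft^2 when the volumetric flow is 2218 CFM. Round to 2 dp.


V = 2218 / 4.55 = 487.47 ft/min

487.47 ft/min


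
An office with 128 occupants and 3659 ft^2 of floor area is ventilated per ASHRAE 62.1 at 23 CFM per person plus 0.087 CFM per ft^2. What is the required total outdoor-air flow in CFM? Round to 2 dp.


Total = 128*23 + 3659*0.087 = 3262.33 CFM

3262.33 CFM


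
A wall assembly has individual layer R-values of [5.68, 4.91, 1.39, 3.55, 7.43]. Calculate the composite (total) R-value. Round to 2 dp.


R_total = 5.68 + 4.91 + 1.39 + 3.55 + 7.43 = 22.96

22.96


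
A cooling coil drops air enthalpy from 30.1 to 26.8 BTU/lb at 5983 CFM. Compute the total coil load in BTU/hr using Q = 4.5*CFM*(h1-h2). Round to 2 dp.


Q = 4.5 * 5983 * (30.1 - 26.8) = 88847.55 BTU/hr

88847.55 BTU/hr


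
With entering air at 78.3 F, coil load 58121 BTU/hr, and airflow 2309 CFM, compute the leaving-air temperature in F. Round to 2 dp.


dT = 58121/(1.08*2309) = 23.3069
T_leave = 78.3 - 23.3069 = 54.99 F

54.99 F


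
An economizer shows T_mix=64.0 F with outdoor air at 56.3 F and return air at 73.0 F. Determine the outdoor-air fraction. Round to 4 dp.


frac = (64.0 - 73.0) / (56.3 - 73.0) = 0.5389

0.5389


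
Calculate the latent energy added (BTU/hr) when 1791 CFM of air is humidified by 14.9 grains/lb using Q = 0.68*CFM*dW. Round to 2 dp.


Q = 0.68 * 1791 * 14.9 = 18146.41 BTU/hr

18146.41 BTU/hr


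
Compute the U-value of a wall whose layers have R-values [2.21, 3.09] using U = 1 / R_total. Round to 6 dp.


R_total = 2.21 + 3.09 = 5.30
U = 1/5.30 = 0.188679

0.188679


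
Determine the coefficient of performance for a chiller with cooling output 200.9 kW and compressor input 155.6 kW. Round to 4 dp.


COP = 200.9 / 155.6 = 1.2911

1.2911


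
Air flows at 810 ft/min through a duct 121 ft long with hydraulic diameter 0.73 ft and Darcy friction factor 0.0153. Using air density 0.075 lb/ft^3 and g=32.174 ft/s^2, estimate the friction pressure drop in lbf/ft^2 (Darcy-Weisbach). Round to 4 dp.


v_fps = 810/60 = 13.5 ft/s
dp = 0.0153*(121/0.73)*0.075*13.5^2/(2*32.174) = 0.5387 lbf/ft^2

0.5387 lbf/ft^2


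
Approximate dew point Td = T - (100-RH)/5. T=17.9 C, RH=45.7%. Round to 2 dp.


Td = 17.9 - (100-45.7)/5 = 7.04 C

7.04 C


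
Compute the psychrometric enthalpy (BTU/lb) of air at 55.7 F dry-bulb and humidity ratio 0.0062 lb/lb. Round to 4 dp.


h = 0.24*55.7 + 0.0062*(1061+0.444*55.7) = 20.0995 BTU/lb

20.0995 BTU/lb


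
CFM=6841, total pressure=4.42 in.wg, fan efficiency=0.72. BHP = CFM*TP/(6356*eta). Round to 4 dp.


BHP = 6841 * 4.42 / (6356 * 0.72) = 6.6073 hp

6.6073 hp


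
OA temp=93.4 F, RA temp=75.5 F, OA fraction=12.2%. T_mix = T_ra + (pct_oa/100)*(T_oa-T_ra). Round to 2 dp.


T_mix = 75.5 + (12.2/100)*(93.4-75.5) = 77.68 F

77.68 F


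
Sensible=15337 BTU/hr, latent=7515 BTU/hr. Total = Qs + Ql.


Qt = 15337 + 7515 = 22852 BTU/hr

22852 BTU/hr


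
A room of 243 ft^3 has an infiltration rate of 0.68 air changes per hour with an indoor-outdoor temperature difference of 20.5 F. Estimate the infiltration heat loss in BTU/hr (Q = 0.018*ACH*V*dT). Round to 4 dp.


Q = 0.018 * 0.68 * 243 * 20.5 = 60.9736 BTU/hr

60.9736 BTU/hr


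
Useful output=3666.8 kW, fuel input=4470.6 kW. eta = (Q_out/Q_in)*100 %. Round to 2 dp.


eta = (3666.8/4470.6)*100 = 82.02 %

82.02 %


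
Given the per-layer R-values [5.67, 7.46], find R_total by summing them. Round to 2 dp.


R_total = 5.67 + 7.46 = 13.13

13.13


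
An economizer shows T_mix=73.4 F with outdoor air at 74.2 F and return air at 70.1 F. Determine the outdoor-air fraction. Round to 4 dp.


frac = (73.4 - 70.1) / (74.2 - 70.1) = 0.8049

0.8049


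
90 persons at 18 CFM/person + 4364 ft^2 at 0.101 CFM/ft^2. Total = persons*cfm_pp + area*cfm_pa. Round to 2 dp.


Total = 90*18 + 4364*0.101 = 2060.76 CFM

2060.76 CFM


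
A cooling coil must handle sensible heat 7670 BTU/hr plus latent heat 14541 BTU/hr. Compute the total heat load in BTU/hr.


Qt = 7670 + 14541 = 22211 BTU/hr

22211 BTU/hr


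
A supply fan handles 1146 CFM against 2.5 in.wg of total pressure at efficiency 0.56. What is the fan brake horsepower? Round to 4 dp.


BHP = 1146 * 2.5 / (6356 * 0.56) = 0.8049 hp

0.8049 hp


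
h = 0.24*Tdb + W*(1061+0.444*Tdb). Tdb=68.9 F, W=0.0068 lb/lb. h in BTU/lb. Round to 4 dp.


h = 0.24*68.9 + 0.0068*(1061+0.444*68.9) = 23.9588 BTU/lb

23.9588 BTU/lb


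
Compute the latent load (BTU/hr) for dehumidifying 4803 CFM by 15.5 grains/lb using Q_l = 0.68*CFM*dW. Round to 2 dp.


Q = 0.68 * 4803 * 15.5 = 50623.62 BTU/hr

50623.62 BTU/hr


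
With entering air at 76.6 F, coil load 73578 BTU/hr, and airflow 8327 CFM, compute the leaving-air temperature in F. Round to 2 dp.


dT = 73578/(1.08*8327) = 8.1816
T_leave = 76.6 - 8.1816 = 68.42 F

68.42 F


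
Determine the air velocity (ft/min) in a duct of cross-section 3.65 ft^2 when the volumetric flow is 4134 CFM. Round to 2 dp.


V = 4134 / 3.65 = 1132.60 ft/min

1132.60 ft/min


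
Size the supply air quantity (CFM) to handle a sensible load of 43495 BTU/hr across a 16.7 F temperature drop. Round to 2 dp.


CFM = 43495 / (1.08 * 16.7) = 2411.57

2411.57 CFM


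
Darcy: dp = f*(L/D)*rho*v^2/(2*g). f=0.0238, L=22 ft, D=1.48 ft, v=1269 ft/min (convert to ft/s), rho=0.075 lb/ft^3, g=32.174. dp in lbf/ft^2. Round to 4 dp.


v_fps = 1269/60 = 21.15 ft/s
dp = 0.0238*(22/1.48)*0.075*21.15^2/(2*32.174) = 0.1845 lbf/ft^2

0.1845 lbf/ft^2


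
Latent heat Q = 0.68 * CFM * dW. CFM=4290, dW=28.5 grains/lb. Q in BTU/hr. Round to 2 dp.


Q = 0.68 * 4290 * 28.5 = 83140.20 BTU/hr

83140.20 BTU/hr


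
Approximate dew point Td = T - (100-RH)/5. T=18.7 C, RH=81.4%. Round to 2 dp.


Td = 18.7 - (100-81.4)/5 = 14.98 C

14.98 C


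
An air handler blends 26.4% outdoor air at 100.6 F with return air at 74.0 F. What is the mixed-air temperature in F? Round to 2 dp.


T_mix = 74.0 + (26.4/100)*(100.6-74.0) = 81.02 F

81.02 F


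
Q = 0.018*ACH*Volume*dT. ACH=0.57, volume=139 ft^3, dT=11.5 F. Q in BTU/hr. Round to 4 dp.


Q = 0.018 * 0.57 * 139 * 11.5 = 16.4006 BTU/hr

16.4006 BTU/hr


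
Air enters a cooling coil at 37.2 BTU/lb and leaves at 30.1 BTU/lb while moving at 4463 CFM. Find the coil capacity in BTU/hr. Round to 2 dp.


Q = 4.5 * 4463 * (37.2 - 30.1) = 142592.85 BTU/hr

142592.85 BTU/hr


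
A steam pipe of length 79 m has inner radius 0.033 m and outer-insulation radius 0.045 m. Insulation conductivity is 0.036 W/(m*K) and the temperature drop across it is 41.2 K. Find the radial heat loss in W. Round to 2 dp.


Q = 2*pi*0.036*79*41.2/ln(0.045/0.033) = 2373.71 W

2373.71 W


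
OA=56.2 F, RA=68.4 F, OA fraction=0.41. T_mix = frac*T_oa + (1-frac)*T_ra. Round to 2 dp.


T_mix = 0.41*56.2 + 0.59*68.4 = 63.40 F

63.40 F


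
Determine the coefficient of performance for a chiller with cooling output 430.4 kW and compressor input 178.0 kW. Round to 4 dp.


COP = 430.4 / 178.0 = 2.4180

2.4180


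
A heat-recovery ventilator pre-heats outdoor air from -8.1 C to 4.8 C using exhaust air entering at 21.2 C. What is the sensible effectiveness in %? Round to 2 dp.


eff = (4.8-(-8.1))/(21.2-(-8.1))*100 = 44.03 %

44.03 %


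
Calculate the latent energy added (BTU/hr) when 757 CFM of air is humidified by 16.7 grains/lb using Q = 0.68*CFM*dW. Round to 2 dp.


Q = 0.68 * 757 * 16.7 = 8596.49 BTU/hr

8596.49 BTU/hr


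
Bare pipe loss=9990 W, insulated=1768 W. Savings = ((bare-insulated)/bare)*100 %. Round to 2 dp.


Savings = ((9990-1768)/9990)*100 = 82.30 %

82.30 %


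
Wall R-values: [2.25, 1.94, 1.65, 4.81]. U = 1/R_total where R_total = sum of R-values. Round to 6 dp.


R_total = 2.25 + 1.94 + 1.65 + 4.81 = 10.65
U = 1/10.65 = 0.093897

0.093897


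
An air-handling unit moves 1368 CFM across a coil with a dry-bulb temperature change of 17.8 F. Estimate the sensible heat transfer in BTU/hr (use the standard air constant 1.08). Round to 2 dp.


Q = 1.08 * 1368 * 17.8 = 26298.43 BTU/hr

26298.43 BTU/hr


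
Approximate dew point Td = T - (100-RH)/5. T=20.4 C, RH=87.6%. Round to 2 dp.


Td = 20.4 - (100-87.6)/5 = 17.92 C

17.92 C


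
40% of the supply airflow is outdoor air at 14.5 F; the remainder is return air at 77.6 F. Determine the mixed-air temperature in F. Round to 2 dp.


T_mix = 0.4*14.5 + 0.6*77.6 = 52.36 F

52.36 F


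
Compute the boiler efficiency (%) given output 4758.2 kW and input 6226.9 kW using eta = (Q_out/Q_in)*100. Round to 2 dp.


eta = (4758.2/6226.9)*100 = 76.41 %

76.41 %


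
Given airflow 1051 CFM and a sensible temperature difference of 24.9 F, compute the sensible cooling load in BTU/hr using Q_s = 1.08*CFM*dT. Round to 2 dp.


Q = 1.08 * 1051 * 24.9 = 28263.49 BTU/hr

28263.49 BTU/hr


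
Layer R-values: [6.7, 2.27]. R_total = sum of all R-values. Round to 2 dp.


R_total = 6.7 + 2.27 = 8.97

8.97


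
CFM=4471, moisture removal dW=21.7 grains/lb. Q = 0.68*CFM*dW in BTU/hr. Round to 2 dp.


Q = 0.68 * 4471 * 21.7 = 65974.08 BTU/hr

65974.08 BTU/hr


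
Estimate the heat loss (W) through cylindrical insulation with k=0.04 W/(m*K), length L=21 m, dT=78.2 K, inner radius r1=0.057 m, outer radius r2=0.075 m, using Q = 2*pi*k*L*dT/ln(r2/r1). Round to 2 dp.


Q = 2*pi*0.04*21*78.2/ln(0.075/0.057) = 1503.92 W

1503.92 W


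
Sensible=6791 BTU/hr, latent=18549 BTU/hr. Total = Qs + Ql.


Qt = 6791 + 18549 = 25340 BTU/hr

25340 BTU/hr


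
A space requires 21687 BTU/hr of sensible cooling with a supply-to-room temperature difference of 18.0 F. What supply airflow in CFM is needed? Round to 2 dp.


CFM = 21687 / (1.08 * 18.0) = 1115.59

1115.59 CFM


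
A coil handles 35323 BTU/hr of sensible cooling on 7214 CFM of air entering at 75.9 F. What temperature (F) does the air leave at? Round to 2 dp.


dT = 35323/(1.08*7214) = 4.5338
T_leave = 75.9 - 4.5338 = 71.37 F

71.37 F


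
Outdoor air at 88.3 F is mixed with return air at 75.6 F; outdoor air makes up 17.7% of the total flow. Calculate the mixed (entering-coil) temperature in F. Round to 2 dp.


T_mix = 75.6 + (17.7/100)*(88.3-75.6) = 77.85 F

77.85 F


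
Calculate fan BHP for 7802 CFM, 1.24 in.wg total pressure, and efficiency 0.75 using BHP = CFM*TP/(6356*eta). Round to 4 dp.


BHP = 7802 * 1.24 / (6356 * 0.75) = 2.0295 hp

2.0295 hp


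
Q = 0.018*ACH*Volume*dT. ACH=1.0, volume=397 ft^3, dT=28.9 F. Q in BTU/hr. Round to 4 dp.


Q = 0.018 * 1.0 * 397 * 28.9 = 206.5194 BTU/hr

206.5194 BTU/hr


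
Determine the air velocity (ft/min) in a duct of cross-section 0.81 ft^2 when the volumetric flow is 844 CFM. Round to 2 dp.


V = 844 / 0.81 = 1041.98 ft/min

1041.98 ft/min


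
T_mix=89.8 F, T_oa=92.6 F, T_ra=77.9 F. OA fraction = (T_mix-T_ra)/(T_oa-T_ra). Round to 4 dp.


frac = (89.8 - 77.9) / (92.6 - 77.9) = 0.8095

0.8095


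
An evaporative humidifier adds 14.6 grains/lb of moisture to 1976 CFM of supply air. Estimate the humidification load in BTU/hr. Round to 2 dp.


Q = 0.68 * 1976 * 14.6 = 19617.73 BTU/hr

19617.73 BTU/hr


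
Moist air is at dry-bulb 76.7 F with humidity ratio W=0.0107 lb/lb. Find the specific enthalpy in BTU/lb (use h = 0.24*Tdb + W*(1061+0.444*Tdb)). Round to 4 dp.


h = 0.24*76.7 + 0.0107*(1061+0.444*76.7) = 30.1251 BTU/lb

30.1251 BTU/lb


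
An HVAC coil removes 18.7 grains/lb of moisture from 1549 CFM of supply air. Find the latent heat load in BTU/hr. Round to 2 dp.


Q = 0.68 * 1549 * 18.7 = 19697.08 BTU/hr

19697.08 BTU/hr


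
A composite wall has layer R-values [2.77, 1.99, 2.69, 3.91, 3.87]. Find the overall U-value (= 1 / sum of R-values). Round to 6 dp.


R_total = 2.77 + 1.99 + 2.69 + 3.91 + 3.87 = 15.23
U = 1/15.23 = 0.065660

0.065660


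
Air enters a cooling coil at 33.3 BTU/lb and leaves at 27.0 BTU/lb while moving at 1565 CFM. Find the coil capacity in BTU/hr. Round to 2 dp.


Q = 4.5 * 1565 * (33.3 - 27.0) = 44367.75 BTU/hr

44367.75 BTU/hr


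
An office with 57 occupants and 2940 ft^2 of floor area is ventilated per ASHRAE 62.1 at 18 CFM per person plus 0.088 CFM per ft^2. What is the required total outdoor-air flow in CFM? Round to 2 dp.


Total = 57*18 + 2940*0.088 = 1284.72 CFM

1284.72 CFM


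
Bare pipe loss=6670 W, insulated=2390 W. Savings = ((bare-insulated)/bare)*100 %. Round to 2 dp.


Savings = ((6670-2390)/6670)*100 = 64.17 %

64.17 %


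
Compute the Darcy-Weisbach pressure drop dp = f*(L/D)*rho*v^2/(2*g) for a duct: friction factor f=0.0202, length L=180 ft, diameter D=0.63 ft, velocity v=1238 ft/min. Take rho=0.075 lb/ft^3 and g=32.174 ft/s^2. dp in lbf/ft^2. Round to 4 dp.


v_fps = 1238/60 = 20.6333 ft/s
dp = 0.0202*(180/0.63)*0.075*20.6333^2/(2*32.174) = 2.8638 lbf/ft^2

2.8638 lbf/ft^2


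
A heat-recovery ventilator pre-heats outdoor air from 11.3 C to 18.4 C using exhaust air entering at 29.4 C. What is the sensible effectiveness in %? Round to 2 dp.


eff = (18.4-11.3)/(29.4-11.3)*100 = 39.23 %

39.23 %


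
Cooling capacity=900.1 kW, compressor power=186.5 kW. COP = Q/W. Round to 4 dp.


COP = 900.1 / 186.5 = 4.8263

4.8263


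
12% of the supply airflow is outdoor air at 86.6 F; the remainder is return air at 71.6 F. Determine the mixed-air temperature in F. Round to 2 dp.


T_mix = 0.12*86.6 + 0.88*71.6 = 73.40 F

73.40 F


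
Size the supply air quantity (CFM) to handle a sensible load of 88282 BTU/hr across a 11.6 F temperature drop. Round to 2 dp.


CFM = 88282 / (1.08 * 11.6) = 7046.78

7046.78 CFM


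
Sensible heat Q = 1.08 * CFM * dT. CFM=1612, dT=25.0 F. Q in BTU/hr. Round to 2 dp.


Q = 1.08 * 1612 * 25.0 = 43524.00 BTU/hr

43524.00 BTU/hr


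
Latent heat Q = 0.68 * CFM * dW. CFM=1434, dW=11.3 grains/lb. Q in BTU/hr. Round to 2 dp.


Q = 0.68 * 1434 * 11.3 = 11018.86 BTU/hr

11018.86 BTU/hr


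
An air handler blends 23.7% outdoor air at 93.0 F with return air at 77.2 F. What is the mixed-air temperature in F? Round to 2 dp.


T_mix = 77.2 + (23.7/100)*(93.0-77.2) = 80.94 F

80.94 F


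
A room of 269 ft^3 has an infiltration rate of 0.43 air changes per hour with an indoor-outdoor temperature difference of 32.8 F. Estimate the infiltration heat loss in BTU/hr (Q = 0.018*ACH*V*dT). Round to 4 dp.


Q = 0.018 * 0.43 * 269 * 32.8 = 68.2916 BTU/hr

68.2916 BTU/hr


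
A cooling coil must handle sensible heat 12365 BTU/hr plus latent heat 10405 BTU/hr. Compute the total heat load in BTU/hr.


Qt = 12365 + 10405 = 22770 BTU/hr

22770 BTU/hr


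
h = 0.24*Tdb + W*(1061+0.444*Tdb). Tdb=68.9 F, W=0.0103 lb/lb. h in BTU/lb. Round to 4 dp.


h = 0.24*68.9 + 0.0103*(1061+0.444*68.9) = 27.7794 BTU/lb

27.7794 BTU/lb


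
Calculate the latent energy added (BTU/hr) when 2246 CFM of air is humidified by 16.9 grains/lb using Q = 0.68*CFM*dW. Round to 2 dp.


Q = 0.68 * 2246 * 16.9 = 25811.03 BTU/hr

25811.03 BTU/hr


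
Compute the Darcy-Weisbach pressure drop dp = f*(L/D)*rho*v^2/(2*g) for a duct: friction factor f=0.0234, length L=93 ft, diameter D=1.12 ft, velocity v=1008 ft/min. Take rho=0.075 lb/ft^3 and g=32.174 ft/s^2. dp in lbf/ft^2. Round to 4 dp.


v_fps = 1008/60 = 16.8 ft/s
dp = 0.0234*(93/1.12)*0.075*16.8^2/(2*32.174) = 0.6392 lbf/ft^2

0.6392 lbf/ft^2


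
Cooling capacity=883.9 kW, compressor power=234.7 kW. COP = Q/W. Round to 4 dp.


COP = 883.9 / 234.7 = 3.7661

3.7661


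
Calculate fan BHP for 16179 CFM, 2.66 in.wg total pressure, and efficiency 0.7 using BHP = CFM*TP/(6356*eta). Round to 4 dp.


BHP = 16179 * 2.66 / (6356 * 0.7) = 9.6728 hp

9.6728 hp


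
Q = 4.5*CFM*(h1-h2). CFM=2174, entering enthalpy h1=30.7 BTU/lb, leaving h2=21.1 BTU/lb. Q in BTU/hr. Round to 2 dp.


Q = 4.5 * 2174 * (30.7 - 21.1) = 93916.80 BTU/hr

93916.80 BTU/hr


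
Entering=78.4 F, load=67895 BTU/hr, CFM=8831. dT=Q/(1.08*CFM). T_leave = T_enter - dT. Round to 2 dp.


dT = 67895/(1.08*8831) = 7.1188
T_leave = 78.4 - 7.1188 = 71.28 F

71.28 F


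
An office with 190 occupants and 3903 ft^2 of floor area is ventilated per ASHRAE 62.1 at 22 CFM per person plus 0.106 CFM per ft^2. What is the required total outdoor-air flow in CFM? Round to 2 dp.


Total = 190*22 + 3903*0.106 = 4593.72 CFM

4593.72 CFM


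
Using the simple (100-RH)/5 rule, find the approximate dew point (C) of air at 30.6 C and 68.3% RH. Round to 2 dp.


Td = 30.6 - (100-68.3)/5 = 24.26 C

24.26 C


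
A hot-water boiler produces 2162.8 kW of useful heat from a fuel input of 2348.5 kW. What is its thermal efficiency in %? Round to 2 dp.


eta = (2162.8/2348.5)*100 = 92.09 %

92.09 %


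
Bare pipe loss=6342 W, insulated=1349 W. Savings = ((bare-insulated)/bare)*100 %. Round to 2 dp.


Savings = ((6342-1349)/6342)*100 = 78.73 %

78.73 %


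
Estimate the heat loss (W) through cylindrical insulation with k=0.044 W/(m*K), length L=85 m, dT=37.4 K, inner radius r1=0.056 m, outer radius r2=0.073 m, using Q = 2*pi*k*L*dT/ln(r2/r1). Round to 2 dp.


Q = 2*pi*0.044*85*37.4/ln(0.073/0.056) = 3315.13 W

3315.13 W


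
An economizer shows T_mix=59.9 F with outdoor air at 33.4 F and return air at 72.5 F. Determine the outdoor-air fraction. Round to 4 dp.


frac = (59.9 - 72.5) / (33.4 - 72.5) = 0.3223

0.3223


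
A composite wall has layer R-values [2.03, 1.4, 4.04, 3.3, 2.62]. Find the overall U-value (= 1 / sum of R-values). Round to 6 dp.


R_total = 2.03 + 1.4 + 4.04 + 3.3 + 2.62 = 13.39
U = 1/13.39 = 0.074683

0.074683


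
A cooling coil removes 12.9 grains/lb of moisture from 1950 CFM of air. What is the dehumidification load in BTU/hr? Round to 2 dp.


Q = 0.68 * 1950 * 12.9 = 17105.40 BTU/hr

17105.40 BTU/hr


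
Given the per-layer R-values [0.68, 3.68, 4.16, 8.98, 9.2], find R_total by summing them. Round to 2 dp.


R_total = 0.68 + 3.68 + 4.16 + 8.98 + 9.2 = 26.70

26.70


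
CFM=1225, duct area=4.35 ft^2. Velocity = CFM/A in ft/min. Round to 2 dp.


V = 1225 / 4.35 = 281.61 ft/min

281.61 ft/min


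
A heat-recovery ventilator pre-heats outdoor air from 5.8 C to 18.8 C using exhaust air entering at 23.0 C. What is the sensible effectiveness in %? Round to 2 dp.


eff = (18.8-5.8)/(23.0-5.8)*100 = 75.58 %

75.58 %


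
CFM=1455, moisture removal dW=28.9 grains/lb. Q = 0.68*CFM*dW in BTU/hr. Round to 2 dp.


Q = 0.68 * 1455 * 28.9 = 28593.66 BTU/hr

28593.66 BTU/hr


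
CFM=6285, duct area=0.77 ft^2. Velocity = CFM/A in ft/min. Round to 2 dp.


V = 6285 / 0.77 = 8162.34 ft/min

8162.34 ft/min


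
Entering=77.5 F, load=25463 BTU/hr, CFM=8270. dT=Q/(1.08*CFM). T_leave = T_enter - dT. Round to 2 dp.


dT = 25463/(1.08*8270) = 2.8509
T_leave = 77.5 - 2.8509 = 74.65 F

74.65 F


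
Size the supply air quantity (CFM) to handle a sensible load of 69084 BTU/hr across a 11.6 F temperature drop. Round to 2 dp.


CFM = 69084 / (1.08 * 11.6) = 5514.37

5514.37 CFM


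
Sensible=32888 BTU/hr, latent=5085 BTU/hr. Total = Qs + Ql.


Qt = 32888 + 5085 = 37973 BTU/hr

37973 BTU/hr


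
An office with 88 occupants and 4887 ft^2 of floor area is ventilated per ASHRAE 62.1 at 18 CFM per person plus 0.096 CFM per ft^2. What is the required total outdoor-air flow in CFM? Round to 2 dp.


Total = 88*18 + 4887*0.096 = 2053.15 CFM

2053.15 CFM


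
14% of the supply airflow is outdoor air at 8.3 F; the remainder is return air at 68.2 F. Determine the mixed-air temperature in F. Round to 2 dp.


T_mix = 0.14*8.3 + 0.86*68.2 = 59.81 F

59.81 F


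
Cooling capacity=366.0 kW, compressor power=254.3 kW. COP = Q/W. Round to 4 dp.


COP = 366.0 / 254.3 = 1.4392

1.4392


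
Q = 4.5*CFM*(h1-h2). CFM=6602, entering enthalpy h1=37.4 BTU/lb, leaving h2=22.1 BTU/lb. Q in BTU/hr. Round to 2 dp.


Q = 4.5 * 6602 * (37.4 - 22.1) = 454547.70 BTU/hr

454547.70 BTU/hr


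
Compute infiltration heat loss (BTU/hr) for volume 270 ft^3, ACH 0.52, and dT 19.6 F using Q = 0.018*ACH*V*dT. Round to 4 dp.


Q = 0.018 * 0.52 * 270 * 19.6 = 49.5331 BTU/hr

49.5331 BTU/hr


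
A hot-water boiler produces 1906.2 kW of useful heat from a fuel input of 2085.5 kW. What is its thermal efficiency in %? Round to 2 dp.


eta = (1906.2/2085.5)*100 = 91.40 %

91.40 %


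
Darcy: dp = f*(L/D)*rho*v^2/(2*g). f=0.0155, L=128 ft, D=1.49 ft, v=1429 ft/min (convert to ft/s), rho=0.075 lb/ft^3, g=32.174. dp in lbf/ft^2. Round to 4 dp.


v_fps = 1429/60 = 23.8167 ft/s
dp = 0.0155*(128/1.49)*0.075*23.8167^2/(2*32.174) = 0.8803 lbf/ft^2

0.8803 lbf/ft^2


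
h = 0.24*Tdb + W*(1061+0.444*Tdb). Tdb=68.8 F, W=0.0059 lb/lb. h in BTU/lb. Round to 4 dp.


h = 0.24*68.8 + 0.0059*(1061+0.444*68.8) = 22.9521 BTU/lb

22.9521 BTU/lb


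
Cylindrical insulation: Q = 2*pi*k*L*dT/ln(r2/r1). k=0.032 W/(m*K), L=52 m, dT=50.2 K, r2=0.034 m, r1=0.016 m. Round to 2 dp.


Q = 2*pi*0.032*52*50.2/ln(0.034/0.016) = 696.30 W

696.30 W


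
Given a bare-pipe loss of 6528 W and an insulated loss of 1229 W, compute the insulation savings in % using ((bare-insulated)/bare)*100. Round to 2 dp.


Savings = ((6528-1229)/6528)*100 = 81.17 %

81.17 %


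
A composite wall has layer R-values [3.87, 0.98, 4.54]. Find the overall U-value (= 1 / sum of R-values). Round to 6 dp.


R_total = 3.87 + 0.98 + 4.54 = 9.39
U = 1/9.39 = 0.106496

0.106496


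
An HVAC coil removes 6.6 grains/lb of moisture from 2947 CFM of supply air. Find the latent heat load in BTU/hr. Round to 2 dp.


Q = 0.68 * 2947 * 6.6 = 13226.14 BTU/hr

13226.14 BTU/hr


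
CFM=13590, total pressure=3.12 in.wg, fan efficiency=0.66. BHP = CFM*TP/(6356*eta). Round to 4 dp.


BHP = 13590 * 3.12 / (6356 * 0.66) = 10.1076 hp

10.1076 hp


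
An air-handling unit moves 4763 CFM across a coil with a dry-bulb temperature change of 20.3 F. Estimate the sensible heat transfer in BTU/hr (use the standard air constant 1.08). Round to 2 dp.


Q = 1.08 * 4763 * 20.3 = 104424.01 BTU/hr

104424.01 BTU/hr


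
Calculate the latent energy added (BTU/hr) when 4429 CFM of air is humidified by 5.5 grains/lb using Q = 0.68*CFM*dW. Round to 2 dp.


Q = 0.68 * 4429 * 5.5 = 16564.46 BTU/hr

16564.46 BTU/hr


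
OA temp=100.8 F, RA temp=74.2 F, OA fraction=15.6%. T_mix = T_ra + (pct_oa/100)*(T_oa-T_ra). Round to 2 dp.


T_mix = 74.2 + (15.6/100)*(100.8-74.2) = 78.35 F

78.35 F


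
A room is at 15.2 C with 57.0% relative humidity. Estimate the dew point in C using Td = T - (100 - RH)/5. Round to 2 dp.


Td = 15.2 - (100-57.0)/5 = 6.60 C

6.60 C


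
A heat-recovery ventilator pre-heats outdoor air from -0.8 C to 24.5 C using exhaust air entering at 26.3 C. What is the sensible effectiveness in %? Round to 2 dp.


eff = (24.5-(-0.8))/(26.3-(-0.8))*100 = 93.36 %

93.36 %


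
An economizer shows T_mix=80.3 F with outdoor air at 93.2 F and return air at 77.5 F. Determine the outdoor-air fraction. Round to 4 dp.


frac = (80.3 - 77.5) / (93.2 - 77.5) = 0.1783

0.1783


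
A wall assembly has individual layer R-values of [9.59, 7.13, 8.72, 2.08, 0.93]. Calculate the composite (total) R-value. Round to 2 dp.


R_total = 9.59 + 7.13 + 8.72 + 2.08 + 0.93 = 28.45

28.45


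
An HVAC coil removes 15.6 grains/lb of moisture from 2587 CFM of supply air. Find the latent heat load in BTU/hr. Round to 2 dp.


Q = 0.68 * 2587 * 15.6 = 27442.90 BTU/hr

27442.90 BTU/hr


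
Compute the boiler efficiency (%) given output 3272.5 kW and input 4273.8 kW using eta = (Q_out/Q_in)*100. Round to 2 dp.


eta = (3272.5/4273.8)*100 = 76.57 %

76.57 %


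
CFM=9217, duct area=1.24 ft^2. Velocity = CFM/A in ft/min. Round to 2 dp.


V = 9217 / 1.24 = 7433.06 ft/min

7433.06 ft/min


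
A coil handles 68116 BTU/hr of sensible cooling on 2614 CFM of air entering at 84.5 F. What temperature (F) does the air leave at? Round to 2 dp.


dT = 68116/(1.08*2614) = 24.1279
T_leave = 84.5 - 24.1279 = 60.37 F

60.37 F


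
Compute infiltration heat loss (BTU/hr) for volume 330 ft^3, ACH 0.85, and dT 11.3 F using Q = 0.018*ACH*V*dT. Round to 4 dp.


Q = 0.018 * 0.85 * 330 * 11.3 = 57.0537 BTU/hr

57.0537 BTU/hr


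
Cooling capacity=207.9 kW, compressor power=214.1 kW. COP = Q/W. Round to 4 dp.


COP = 207.9 / 214.1 = 0.9710

0.9710


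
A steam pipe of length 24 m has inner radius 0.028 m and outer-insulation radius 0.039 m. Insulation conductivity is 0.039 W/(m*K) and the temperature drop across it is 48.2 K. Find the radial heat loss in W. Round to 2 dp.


Q = 2*pi*0.039*24*48.2/ln(0.039/0.028) = 855.47 W

855.47 W


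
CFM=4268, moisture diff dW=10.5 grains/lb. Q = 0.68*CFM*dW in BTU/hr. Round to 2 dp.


Q = 0.68 * 4268 * 10.5 = 30473.52 BTU/hr

30473.52 BTU/hr


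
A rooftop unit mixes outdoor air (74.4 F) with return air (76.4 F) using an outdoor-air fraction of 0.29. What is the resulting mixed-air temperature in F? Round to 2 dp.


T_mix = 0.29*74.4 + 0.71*76.4 = 75.82 F

75.82 F


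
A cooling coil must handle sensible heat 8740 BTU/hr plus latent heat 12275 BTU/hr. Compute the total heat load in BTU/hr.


Qt = 8740 + 12275 = 21015 BTU/hr

21015 BTU/hr


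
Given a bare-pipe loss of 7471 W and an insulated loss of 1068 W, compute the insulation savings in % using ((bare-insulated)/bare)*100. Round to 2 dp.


Savings = ((7471-1068)/7471)*100 = 85.70 %

85.70 %


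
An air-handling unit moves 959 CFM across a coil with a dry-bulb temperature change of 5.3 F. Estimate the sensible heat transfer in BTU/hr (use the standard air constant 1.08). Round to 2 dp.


Q = 1.08 * 959 * 5.3 = 5489.32 BTU/hr

5489.32 BTU/hr


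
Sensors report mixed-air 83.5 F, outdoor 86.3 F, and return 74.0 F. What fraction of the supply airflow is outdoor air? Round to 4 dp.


frac = (83.5 - 74.0) / (86.3 - 74.0) = 0.7724

0.7724


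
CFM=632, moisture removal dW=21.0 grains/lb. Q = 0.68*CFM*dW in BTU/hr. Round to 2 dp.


Q = 0.68 * 632 * 21.0 = 9024.96 BTU/hr

9024.96 BTU/hr


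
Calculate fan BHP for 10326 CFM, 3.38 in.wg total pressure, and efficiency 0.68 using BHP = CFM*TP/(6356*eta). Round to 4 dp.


BHP = 10326 * 3.38 / (6356 * 0.68) = 8.0753 hp

8.0753 hp


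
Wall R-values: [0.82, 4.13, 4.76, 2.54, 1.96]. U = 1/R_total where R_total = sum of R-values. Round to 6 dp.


R_total = 0.82 + 4.13 + 4.76 + 2.54 + 1.96 = 14.21
U = 1/14.21 = 0.070373

0.070373


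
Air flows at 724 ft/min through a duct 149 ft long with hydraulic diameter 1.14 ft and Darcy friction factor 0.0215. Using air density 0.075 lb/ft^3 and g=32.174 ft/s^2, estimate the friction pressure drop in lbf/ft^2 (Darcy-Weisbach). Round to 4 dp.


v_fps = 724/60 = 12.0667 ft/s
dp = 0.0215*(149/1.14)*0.075*12.0667^2/(2*32.174) = 0.4769 lbf/ft^2

0.4769 lbf/ft^2


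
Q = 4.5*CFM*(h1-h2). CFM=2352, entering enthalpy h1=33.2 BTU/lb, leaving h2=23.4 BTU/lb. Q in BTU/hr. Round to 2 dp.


Q = 4.5 * 2352 * (33.2 - 23.4) = 103723.20 BTU/hr

103723.20 BTU/hr


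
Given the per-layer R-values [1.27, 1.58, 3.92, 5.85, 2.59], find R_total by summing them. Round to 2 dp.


R_total = 1.27 + 1.58 + 3.92 + 5.85 + 2.59 = 15.21

15.21


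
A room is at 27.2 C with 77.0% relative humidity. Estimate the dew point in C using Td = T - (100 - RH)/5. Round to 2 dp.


Td = 27.2 - (100-77.0)/5 = 22.60 C

22.60 C


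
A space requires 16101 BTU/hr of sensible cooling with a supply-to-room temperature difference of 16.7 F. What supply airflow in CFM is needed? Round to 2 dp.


CFM = 16101 / (1.08 * 16.7) = 892.71

892.71 CFM


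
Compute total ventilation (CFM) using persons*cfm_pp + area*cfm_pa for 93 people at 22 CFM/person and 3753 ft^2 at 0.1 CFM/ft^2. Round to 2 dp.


Total = 93*22 + 3753*0.1 = 2421.30 CFM

2421.30 CFM


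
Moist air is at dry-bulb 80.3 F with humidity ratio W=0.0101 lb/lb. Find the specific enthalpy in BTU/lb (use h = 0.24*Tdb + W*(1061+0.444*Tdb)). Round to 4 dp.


h = 0.24*80.3 + 0.0101*(1061+0.444*80.3) = 30.3482 BTU/lb

30.3482 BTU/lb


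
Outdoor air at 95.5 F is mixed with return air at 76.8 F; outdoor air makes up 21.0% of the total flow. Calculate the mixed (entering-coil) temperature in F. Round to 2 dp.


T_mix = 76.8 + (21.0/100)*(95.5-76.8) = 80.73 F

80.73 F


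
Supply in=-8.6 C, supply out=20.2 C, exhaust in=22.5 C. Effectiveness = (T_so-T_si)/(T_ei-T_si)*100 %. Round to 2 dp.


eff = (20.2-(-8.6))/(22.5-(-8.6))*100 = 92.60 %

92.60 %


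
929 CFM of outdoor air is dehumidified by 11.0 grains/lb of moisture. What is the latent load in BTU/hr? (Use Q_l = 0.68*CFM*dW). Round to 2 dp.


Q = 0.68 * 929 * 11.0 = 6948.92 BTU/hr

6948.92 BTU/hr


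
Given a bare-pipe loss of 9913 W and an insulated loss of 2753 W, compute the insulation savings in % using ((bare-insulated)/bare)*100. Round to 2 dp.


Savings = ((9913-2753)/9913)*100 = 72.23 %

72.23 %


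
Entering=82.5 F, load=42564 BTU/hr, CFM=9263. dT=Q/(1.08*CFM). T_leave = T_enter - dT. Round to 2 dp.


dT = 42564/(1.08*9263) = 4.2547
T_leave = 82.5 - 4.2547 = 78.25 F

78.25 F


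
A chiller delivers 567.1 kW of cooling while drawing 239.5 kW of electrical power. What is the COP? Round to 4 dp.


COP = 567.1 / 239.5 = 2.3678

2.3678
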